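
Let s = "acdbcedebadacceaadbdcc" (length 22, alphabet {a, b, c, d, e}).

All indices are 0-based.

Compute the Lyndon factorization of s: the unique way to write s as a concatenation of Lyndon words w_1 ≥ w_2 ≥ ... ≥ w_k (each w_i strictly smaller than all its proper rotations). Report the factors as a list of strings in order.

["acdbcedebad", "acce", "aadbdcc"]

emit factor 1: 'acdbcedebad' (i=0, period=11)
emit factor 2: 'acce' (i=11, period=4)
emit factor 3: 'aadbdcc' (i=15, period=7)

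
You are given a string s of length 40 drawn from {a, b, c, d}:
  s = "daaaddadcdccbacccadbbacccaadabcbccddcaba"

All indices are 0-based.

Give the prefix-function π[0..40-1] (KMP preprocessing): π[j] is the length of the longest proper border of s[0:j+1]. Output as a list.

π[0] = 0
j=1 s[j]='a': π[1]=0 (border '')
j=2 s[j]='a': π[2]=0 (border '')
j=3 s[j]='a': π[3]=0 (border '')
j=4 s[j]='d': π[4]=1 (border 'd')
j=5 s[j]='d': k: 1→0; π[5]=1 (border 'd')
j=6 s[j]='a': π[6]=2 (border 'da')
j=7 s[j]='d': k: 2→0; π[7]=1 (border 'd')
j=8 s[j]='c': k: 1→0; π[8]=0 (border '')
j=9 s[j]='d': π[9]=1 (border 'd')
j=10 s[j]='c': k: 1→0; π[10]=0 (border '')
j=11 s[j]='c': π[11]=0 (border '')
j=12 s[j]='b': π[12]=0 (border '')
j=13 s[j]='a': π[13]=0 (border '')
j=14 s[j]='c': π[14]=0 (border '')
j=15 s[j]='c': π[15]=0 (border '')
j=16 s[j]='c': π[16]=0 (border '')
j=17 s[j]='a': π[17]=0 (border '')
j=18 s[j]='d': π[18]=1 (border 'd')
j=19 s[j]='b': k: 1→0; π[19]=0 (border '')
j=20 s[j]='b': π[20]=0 (border '')
j=21 s[j]='a': π[21]=0 (border '')
j=22 s[j]='c': π[22]=0 (border '')
j=23 s[j]='c': π[23]=0 (border '')
j=24 s[j]='c': π[24]=0 (border '')
j=25 s[j]='a': π[25]=0 (border '')
j=26 s[j]='a': π[26]=0 (border '')
j=27 s[j]='d': π[27]=1 (border 'd')
j=28 s[j]='a': π[28]=2 (border 'da')
j=29 s[j]='b': k: 2→0; π[29]=0 (border '')
j=30 s[j]='c': π[30]=0 (border '')
j=31 s[j]='b': π[31]=0 (border '')
j=32 s[j]='c': π[32]=0 (border '')
j=33 s[j]='c': π[33]=0 (border '')
j=34 s[j]='d': π[34]=1 (border 'd')
j=35 s[j]='d': k: 1→0; π[35]=1 (border 'd')
j=36 s[j]='c': k: 1→0; π[36]=0 (border '')
j=37 s[j]='a': π[37]=0 (border '')
j=38 s[j]='b': π[38]=0 (border '')
j=39 s[j]='a': π[39]=0 (border '')

[0, 0, 0, 0, 1, 1, 2, 1, 0, 1, 0, 0, 0, 0, 0, 0, 0, 0, 1, 0, 0, 0, 0, 0, 0, 0, 0, 1, 2, 0, 0, 0, 0, 0, 1, 1, 0, 0, 0, 0]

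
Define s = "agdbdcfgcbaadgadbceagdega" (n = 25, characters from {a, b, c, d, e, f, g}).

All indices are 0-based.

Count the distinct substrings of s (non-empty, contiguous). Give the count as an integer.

301

rank | idx | suffix
   0 |  24 | a
   1 |  10 | aadgadbceagdega
   2 |  14 | adbceagdega
   3 |  11 | adgadbceagdega
   4 |   0 | agdbdcfgcbaadgadbceagdega
   5 |  19 | agdega
   6 |   9 | baadgadbceagdega
   7 |  16 | bceagdega
   8 |   3 | bdcfgcbaadgadbceagdega
   9 |   8 | cbaadgadbceagdega
  10 |  17 | ceagdega
  11 |   5 | cfgcbaadgadbceagdega
  12 |  15 | dbceagdega
  13 |   2 | dbdcfgcbaadgadbceagdega
  14 |   4 | dcfgcbaadgadbceagdega
  15 |  21 | dega
  16 |  12 | dgadbceagdega
  17 |  18 | eagdega
  18 |  22 | ega
  19 |   6 | fgcbaadgadbceagdega
  20 |  23 | ga
  21 |  13 | gadbceagdega
  22 |   7 | gcbaadgadbceagdega
  23 |   1 | gdbdcfgcbaadgadbceagdega
  24 |  20 | gdega

SA = [24, 10, 14, 11, 0, 19, 9, 16, 3, 8, 17, 5, 15, 2, 4, 21, 12, 18, 22, 6, 23, 13, 7, 1, 20]
[i] adj suffixes → lcp
  [1] 24/10 → 1 ('a')
  [2] 10/14 → 1 ('a')
  [3] 14/11 → 2 ('ad')
  [4] 11/0 → 1 ('a')
  [5] 0/19 → 3 ('agd')
  [6] 19/9 → 0 ('')
  [7] 9/16 → 1 ('b')
  [8] 16/3 → 1 ('b')
  [9] 3/8 → 0 ('')
  [10] 8/17 → 1 ('c')
  [11] 17/5 → 1 ('c')
  [12] 5/15 → 0 ('')
  [13] 15/2 → 2 ('db')
  [14] 2/4 → 1 ('d')
  [15] 4/21 → 1 ('d')
  [16] 21/12 → 1 ('d')
  [17] 12/18 → 0 ('')
  [18] 18/22 → 1 ('e')
  [19] 22/6 → 0 ('')
  [20] 6/23 → 0 ('')
  [21] 23/13 → 2 ('ga')
  [22] 13/7 → 1 ('g')
  [23] 7/1 → 1 ('g')
  [24] 1/20 → 2 ('gd')

n(n+1)/2 = 25·26/2 = 325
Σ LCP = 0 + 1 + 1 + 2 + 1 + 3 + 0 + 1 + 1 + 0 + 1 + 1 + 0 + 2 + 1 + 1 + 1 + 0 + 1 + 0 + 0 + 2 + 1 + 1 + 2 = 24
distinct = 325 − 24 = 301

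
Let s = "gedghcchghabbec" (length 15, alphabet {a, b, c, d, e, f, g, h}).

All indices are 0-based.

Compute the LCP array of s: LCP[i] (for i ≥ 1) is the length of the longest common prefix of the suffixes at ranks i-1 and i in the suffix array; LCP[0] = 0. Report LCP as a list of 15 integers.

[0, 0, 1, 0, 1, 1, 0, 0, 1, 0, 1, 2, 0, 1, 1]

rank→(start, suffix):
  0 → (10, 'abbec')
  1 → (11, 'bbec')
  2 → (12, 'bec')
  3 → (14, 'c')
  4 → (5, 'cchghabbec')
  5 → (6, 'chghabbec')
  6 → (2, 'dghcchghabbec')
  7 → (13, 'ec')
  8 → (1, 'edghcchghabbec')
  9 → (0, 'gedghcchghabbec')
  10 → (8, 'ghabbec')
  11 → (3, 'ghcchghabbec')
  12 → (9, 'habbec')
  13 → (4, 'hcchghabbec')
  14 → (7, 'hghabbec')

SA = [10, 11, 12, 14, 5, 6, 2, 13, 1, 0, 8, 3, 9, 4, 7]
i: (SA[i-1],SA[i]) lcp shared
  1: (10,11) 0 ''
  2: (11,12) 1 'b'
  3: (12,14) 0 ''
  4: (14,5) 1 'c'
  5: (5,6) 1 'c'
  6: (6,2) 0 ''
  7: (2,13) 0 ''
  8: (13,1) 1 'e'
  9: (1,0) 0 ''
  10: (0,8) 1 'g'
  11: (8,3) 2 'gh'
  12: (3,9) 0 ''
  13: (9,4) 1 'h'
  14: (4,7) 1 'h'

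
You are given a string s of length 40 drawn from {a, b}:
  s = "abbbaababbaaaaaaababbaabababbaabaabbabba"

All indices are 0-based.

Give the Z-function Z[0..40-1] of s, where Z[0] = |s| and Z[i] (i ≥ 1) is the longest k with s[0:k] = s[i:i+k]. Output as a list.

Z[0]=40
i=1: outside box; Z[1]=0
i=2: outside box; Z[2]=0
i=3: outside box; Z[3]=0
i=4: outside box; Z[4]=1 extend→box=[4,5)
i=5: outside box; Z[5]=2 extend→box=[5,7)
i=6: min(r-i=1, Z[1]=0)=0; Z[6]=0
i=7: outside box; Z[7]=3 extend→box=[7,10)
i=8: min(r-i=2, Z[1]=0)=0; Z[8]=0
i=9: min(r-i=1, Z[2]=0)=0; Z[9]=0
i=10: outside box; Z[10]=1 extend→box=[10,11)
i=11: outside box; Z[11]=1 extend→box=[11,12)
i=12: outside box; Z[12]=1 extend→box=[12,13)
i=13: outside box; Z[13]=1 extend→box=[13,14)
i=14: outside box; Z[14]=1 extend→box=[14,15)
i=15: outside box; Z[15]=1 extend→box=[15,16)
i=16: outside box; Z[16]=2 extend→box=[16,18)
i=17: min(r-i=1, Z[1]=0)=0; Z[17]=0
i=18: outside box; Z[18]=3 extend→box=[18,21)
i=19: min(r-i=2, Z[1]=0)=0; Z[19]=0
i=20: min(r-i=1, Z[2]=0)=0; Z[20]=0
i=21: outside box; Z[21]=1 extend→box=[21,22)
i=22: outside box; Z[22]=2 extend→box=[22,24)
i=23: min(r-i=1, Z[1]=0)=0; Z[23]=0
i=24: outside box; Z[24]=2 extend→box=[24,26)
i=25: min(r-i=1, Z[1]=0)=0; Z[25]=0
i=26: outside box; Z[26]=3 extend→box=[26,29)
i=27: min(r-i=2, Z[1]=0)=0; Z[27]=0
i=28: min(r-i=1, Z[2]=0)=0; Z[28]=0
i=29: outside box; Z[29]=1 extend→box=[29,30)
i=30: outside box; Z[30]=2 extend→box=[30,32)
i=31: min(r-i=1, Z[1]=0)=0; Z[31]=0
i=32: outside box; Z[32]=1 extend→box=[32,33)
i=33: outside box; Z[33]=3 extend→box=[33,36)
i=34: min(r-i=2, Z[1]=0)=0; Z[34]=0
i=35: min(r-i=1, Z[2]=0)=0; Z[35]=0
i=36: outside box; Z[36]=3 extend→box=[36,39)
i=37: min(r-i=2, Z[1]=0)=0; Z[37]=0
i=38: min(r-i=1, Z[2]=0)=0; Z[38]=0
i=39: outside box; Z[39]=1 extend→box=[39,40)

[40, 0, 0, 0, 1, 2, 0, 3, 0, 0, 1, 1, 1, 1, 1, 1, 2, 0, 3, 0, 0, 1, 2, 0, 2, 0, 3, 0, 0, 1, 2, 0, 1, 3, 0, 0, 3, 0, 0, 1]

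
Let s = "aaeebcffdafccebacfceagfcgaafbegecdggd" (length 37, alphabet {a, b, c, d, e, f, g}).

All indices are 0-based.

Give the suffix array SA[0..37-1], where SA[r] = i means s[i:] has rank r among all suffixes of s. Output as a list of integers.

[0, 25, 15, 1, 26, 9, 20, 14, 4, 28, 11, 32, 18, 12, 16, 5, 23, 36, 8, 33, 19, 13, 3, 31, 2, 29, 27, 10, 17, 22, 7, 6, 24, 35, 30, 21, 34]

rank→(start, suffix):
  0 → (0, 'aaeebcffdafccebacfceagfcgaafbegecdggd')
  1 → (25, 'aafbegecdggd')
  2 → (15, 'acfceagfcgaafbegecdggd')
  3 → (1, 'aeebcffdafccebacfceagfcgaafbegecdggd')
  4 → (26, 'afbegecdggd')
  5 → (9, 'afccebacfceagfcgaafbegecdggd')
  6 → (20, 'agfcgaafbegecdggd')
  7 → (14, 'bacfceagfcgaafbegecdggd')
  8 → (4, 'bcffdafccebacfceagfcgaafbegecdggd')
  9 → (28, 'begecdggd')
  10 → (11, 'ccebacfceagfcgaafbegecdggd')
  11 → (32, 'cdggd')
  12 → (18, 'ceagfcgaafbegecdggd')
  13 → (12, 'cebacfceagfcgaafbegecdggd')
  14 → (16, 'cfceagfcgaafbegecdggd')
  15 → (5, 'cffdafccebacfceagfcgaafbegecdggd')
  16 → (23, 'cgaafbegecdggd')
  17 → (36, 'd')
  18 → (8, 'dafccebacfceagfcgaafbegecdggd')
  19 → (33, 'dggd')
  20 → (19, 'eagfcgaafbegecdggd')
  21 → (13, 'ebacfceagfcgaafbegecdggd')
  22 → (3, 'ebcffdafccebacfceagfcgaafbegecdggd')
  23 → (31, 'ecdggd')
  24 → (2, 'eebcffdafccebacfceagfcgaafbegecdggd')
  25 → (29, 'egecdggd')
  26 → (27, 'fbegecdggd')
  27 → (10, 'fccebacfceagfcgaafbegecdggd')
  28 → (17, 'fceagfcgaafbegecdggd')
  29 → (22, 'fcgaafbegecdggd')
  30 → (7, 'fdafccebacfceagfcgaafbegecdggd')
  31 → (6, 'ffdafccebacfceagfcgaafbegecdggd')
  32 → (24, 'gaafbegecdggd')
  33 → (35, 'gd')
  34 → (30, 'gecdggd')
  35 → (21, 'gfcgaafbegecdggd')
  36 → (34, 'ggd')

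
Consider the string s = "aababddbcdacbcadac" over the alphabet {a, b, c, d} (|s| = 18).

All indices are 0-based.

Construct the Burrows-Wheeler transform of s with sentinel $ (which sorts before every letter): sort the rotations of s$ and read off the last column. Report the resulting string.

rank  rotation             last
    0  $aababddbcdacbcadac  c
    1  aababddbcdacbcadac$  $
    2  ababddbcdacbcadac$a  a
    3  abddbcdacbcadac$aab  b
    4  ac$aababddbcdacbcad  d
    5  acbcadac$aababddbcd  d
    6  adac$aababddbcdacbc  c
    7  babddbcdacbcadac$aa  a
    8  bcadac$aababddbcdac  c
    9  bcdacbcadac$aababdd  d
   10  bddbcdacbcadac$aaba  a
   11  c$aababddbcdacbcada  a
   12  cadac$aababddbcdacb  b
   13  cbcadac$aababddbcda  a
   14  cdacbcadac$aababddb  b
   15  dac$aababddbcdacbca  a
   16  dacbcadac$aababddbc  c
   17  dbcdacbcadac$aababd  d
   18  ddbcdacbcadac$aabab  b

c$abddcacdaababacdb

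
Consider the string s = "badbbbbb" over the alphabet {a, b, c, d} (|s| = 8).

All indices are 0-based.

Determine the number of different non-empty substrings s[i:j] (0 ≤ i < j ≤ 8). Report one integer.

rank→(start, suffix):
  0 → (1, 'adbbbbb')
  1 → (7, 'b')
  2 → (0, 'badbbbbb')
  3 → (6, 'bb')
  4 → (5, 'bbb')
  5 → (4, 'bbbb')
  6 → (3, 'bbbbb')
  7 → (2, 'dbbbbb')

SA = [1, 7, 0, 6, 5, 4, 3, 2]
rank  pair      lcp
   1  s[1:],s[7:]  0  ''
   2  s[7:],s[0:]  1  'b'
   3  s[0:],s[6:]  1  'b'
   4  s[6:],s[5:]  2  'bb'
   5  s[5:],s[4:]  3  'bbb'
   6  s[4:],s[3:]  4  'bbbb'
   7  s[3:],s[2:]  0  ''

n(n+1)/2 = 8·9/2 = 36
Σ LCP = 0 + 0 + 1 + 1 + 2 + 3 + 4 + 0 = 11
distinct = 36 − 11 = 25

25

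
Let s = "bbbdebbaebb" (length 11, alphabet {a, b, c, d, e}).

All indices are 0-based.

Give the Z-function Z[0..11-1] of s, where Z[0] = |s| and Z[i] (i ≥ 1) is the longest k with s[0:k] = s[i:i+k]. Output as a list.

Z[0]=11
i=1: fresh scan; Z[1]=2 grow→box=[1,3)
i=2: min(r-i=1, Z[1]=2)=1; Z[2]=1
i=3: fresh scan; Z[3]=0
i=4: fresh scan; Z[4]=0
i=5: fresh scan; Z[5]=2 grow→box=[5,7)
i=6: min(r-i=1, Z[1]=2)=1; Z[6]=1
i=7: fresh scan; Z[7]=0
i=8: fresh scan; Z[8]=0
i=9: fresh scan; Z[9]=2 grow→box=[9,11)
i=10: min(r-i=1, Z[1]=2)=1; Z[10]=1

[11, 2, 1, 0, 0, 2, 1, 0, 0, 2, 1]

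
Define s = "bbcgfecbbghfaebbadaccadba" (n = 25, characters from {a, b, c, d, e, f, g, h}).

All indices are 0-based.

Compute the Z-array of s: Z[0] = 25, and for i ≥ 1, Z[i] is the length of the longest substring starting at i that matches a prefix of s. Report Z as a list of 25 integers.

[25, 1, 0, 0, 0, 0, 0, 2, 1, 0, 0, 0, 0, 0, 2, 1, 0, 0, 0, 0, 0, 0, 0, 1, 0]

Z[0]=25
i=1: i≥r, start 0; Z[1]=1 scan→box=[1,2)
i=2: i≥r, start 0; Z[2]=0
i=3: i≥r, start 0; Z[3]=0
i=4: i≥r, start 0; Z[4]=0
i=5: i≥r, start 0; Z[5]=0
i=6: i≥r, start 0; Z[6]=0
i=7: i≥r, start 0; Z[7]=2 scan→box=[7,9)
i=8: min(r-i=1, Z[1]=1)=1; Z[8]=1
i=9: i≥r, start 0; Z[9]=0
i=10: i≥r, start 0; Z[10]=0
i=11: i≥r, start 0; Z[11]=0
i=12: i≥r, start 0; Z[12]=0
i=13: i≥r, start 0; Z[13]=0
i=14: i≥r, start 0; Z[14]=2 scan→box=[14,16)
i=15: min(r-i=1, Z[1]=1)=1; Z[15]=1
i=16: i≥r, start 0; Z[16]=0
i=17: i≥r, start 0; Z[17]=0
i=18: i≥r, start 0; Z[18]=0
i=19: i≥r, start 0; Z[19]=0
i=20: i≥r, start 0; Z[20]=0
i=21: i≥r, start 0; Z[21]=0
i=22: i≥r, start 0; Z[22]=0
i=23: i≥r, start 0; Z[23]=1 scan→box=[23,24)
i=24: i≥r, start 0; Z[24]=0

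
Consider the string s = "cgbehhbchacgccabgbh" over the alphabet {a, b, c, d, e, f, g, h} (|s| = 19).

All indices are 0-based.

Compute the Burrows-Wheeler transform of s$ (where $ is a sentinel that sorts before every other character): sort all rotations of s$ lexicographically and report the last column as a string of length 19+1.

hchhgagcg$abbcbcbche

rank  rotation              last
    0  $cgbehhbchacgccabgbh  h
    1  abgbh$cgbehhbchacgcc  c
    2  acgccabgbh$cgbehhbch  h
    3  bchacgccabgbh$cgbehh  h
    4  behhbchacgccabgbh$cg  g
    5  bgbh$cgbehhbchacgcca  a
    6  bh$cgbehhbchacgccabg  g
    7  cabgbh$cgbehhbchacgc  c
    8  ccabgbh$cgbehhbchacg  g
    9  cgbehhbchacgccabgbh$  $
   10  cgccabgbh$cgbehhbcha  a
   11  chacgccabgbh$cgbehhb  b
   12  ehhbchacgccabgbh$cgb  b
   13  gbehhbchacgccabgbh$c  c
   14  gbh$cgbehhbchacgccab  b
   15  gccabgbh$cgbehhbchac  c
   16  h$cgbehhbchacgccabgb  b
   17  hacgccabgbh$cgbehhbc  c
   18  hbchacgccabgbh$cgbeh  h
   19  hhbchacgccabgbh$cgbe  e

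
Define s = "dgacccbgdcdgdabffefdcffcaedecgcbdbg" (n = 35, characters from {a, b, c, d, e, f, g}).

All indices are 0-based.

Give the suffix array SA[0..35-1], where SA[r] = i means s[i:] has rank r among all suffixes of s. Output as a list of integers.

[13, 2, 24, 31, 14, 33, 6, 23, 30, 5, 4, 3, 9, 20, 28, 12, 32, 8, 19, 26, 0, 10, 27, 25, 17, 22, 18, 16, 21, 15, 34, 1, 29, 11, 7]

rank | idx | suffix
   0 |  13 | abffefdcffcaedecgcbdbg
   1 |   2 | acccbgdcdgdabffefdcffcaedecgcbdbg
   2 |  24 | aedecgcbdbg
   3 |  31 | bdbg
   4 |  14 | bffefdcffcaedecgcbdbg
   5 |  33 | bg
   6 |   6 | bgdcdgdabffefdcffcaedecgcbdbg
   7 |  23 | caedecgcbdbg
   8 |  30 | cbdbg
   9 |   5 | cbgdcdgdabffefdcffcaedecgcbdbg
  10 |   4 | ccbgdcdgdabffefdcffcaedecgcbdbg
  11 |   3 | cccbgdcdgdabffefdcffcaedecgcbdbg
  12 |   9 | cdgdabffefdcffcaedecgcbdbg
  13 |  20 | cffcaedecgcbdbg
  14 |  28 | cgcbdbg
  15 |  12 | dabffefdcffcaedecgcbdbg
  16 |  32 | dbg
  17 |   8 | dcdgdabffefdcffcaedecgcbdbg
  18 |  19 | dcffcaedecgcbdbg
  19 |  26 | decgcbdbg
  20 |   0 | dgacccbgdcdgdabffefdcffcaedecgcbdbg
  21 |  10 | dgdabffefdcffcaedecgcbdbg
  22 |  27 | ecgcbdbg
  23 |  25 | edecgcbdbg
  24 |  17 | efdcffcaedecgcbdbg
  25 |  22 | fcaedecgcbdbg
  26 |  18 | fdcffcaedecgcbdbg
  27 |  16 | fefdcffcaedecgcbdbg
  28 |  21 | ffcaedecgcbdbg
  29 |  15 | ffefdcffcaedecgcbdbg
  30 |  34 | g
  31 |   1 | gacccbgdcdgdabffefdcffcaedecgcbdbg
  32 |  29 | gcbdbg
  33 |  11 | gdabffefdcffcaedecgcbdbg
  34 |   7 | gdcdgdabffefdcffcaedecgcbdbg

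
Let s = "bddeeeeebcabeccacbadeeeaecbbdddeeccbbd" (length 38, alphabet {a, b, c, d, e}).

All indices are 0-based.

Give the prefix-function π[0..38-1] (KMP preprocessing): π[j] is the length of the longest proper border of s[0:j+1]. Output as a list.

π[0] = 0
j=1 s[j]='d': π[1]=0 (border '')
j=2 s[j]='d': π[2]=0 (border '')
j=3 s[j]='e': π[3]=0 (border '')
j=4 s[j]='e': π[4]=0 (border '')
j=5 s[j]='e': π[5]=0 (border '')
j=6 s[j]='e': π[6]=0 (border '')
j=7 s[j]='e': π[7]=0 (border '')
j=8 s[j]='b': π[8]=1 (border 'b')
j=9 s[j]='c': k: 1→0; π[9]=0 (border '')
j=10 s[j]='a': π[10]=0 (border '')
j=11 s[j]='b': π[11]=1 (border 'b')
j=12 s[j]='e': k: 1→0; π[12]=0 (border '')
j=13 s[j]='c': π[13]=0 (border '')
j=14 s[j]='c': π[14]=0 (border '')
j=15 s[j]='a': π[15]=0 (border '')
j=16 s[j]='c': π[16]=0 (border '')
j=17 s[j]='b': π[17]=1 (border 'b')
j=18 s[j]='a': k: 1→0; π[18]=0 (border '')
j=19 s[j]='d': π[19]=0 (border '')
j=20 s[j]='e': π[20]=0 (border '')
j=21 s[j]='e': π[21]=0 (border '')
j=22 s[j]='e': π[22]=0 (border '')
j=23 s[j]='a': π[23]=0 (border '')
j=24 s[j]='e': π[24]=0 (border '')
j=25 s[j]='c': π[25]=0 (border '')
j=26 s[j]='b': π[26]=1 (border 'b')
j=27 s[j]='b': k: 1→0; π[27]=1 (border 'b')
j=28 s[j]='d': π[28]=2 (border 'bd')
j=29 s[j]='d': π[29]=3 (border 'bdd')
j=30 s[j]='d': k: 3→0; π[30]=0 (border '')
j=31 s[j]='e': π[31]=0 (border '')
j=32 s[j]='e': π[32]=0 (border '')
j=33 s[j]='c': π[33]=0 (border '')
j=34 s[j]='c': π[34]=0 (border '')
j=35 s[j]='b': π[35]=1 (border 'b')
j=36 s[j]='b': k: 1→0; π[36]=1 (border 'b')
j=37 s[j]='d': π[37]=2 (border 'bd')

[0, 0, 0, 0, 0, 0, 0, 0, 1, 0, 0, 1, 0, 0, 0, 0, 0, 1, 0, 0, 0, 0, 0, 0, 0, 0, 1, 1, 2, 3, 0, 0, 0, 0, 0, 1, 1, 2]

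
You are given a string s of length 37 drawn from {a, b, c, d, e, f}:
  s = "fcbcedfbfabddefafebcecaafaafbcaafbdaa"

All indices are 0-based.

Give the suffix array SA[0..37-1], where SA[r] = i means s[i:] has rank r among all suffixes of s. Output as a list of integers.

[36, 35, 22, 25, 30, 9, 23, 26, 31, 15, 28, 18, 2, 33, 10, 7, 21, 29, 1, 19, 3, 34, 11, 12, 5, 17, 20, 4, 13, 24, 8, 14, 27, 32, 6, 0, 16]

sorted suffixes:
  #0 SA[0]=36  'a'
  #1 SA[1]=35  'aa'
  #2 SA[2]=22  'aafaafbcaafbdaa'
  #3 SA[3]=25  'aafbcaafbdaa'
  #4 SA[4]=30  'aafbdaa'
  #5 SA[5]=9  'abddefafebcecaafaafbcaafbdaa'
  #6 SA[6]=23  'afaafbcaafbdaa'
  #7 SA[7]=26  'afbcaafbdaa'
  #8 SA[8]=31  'afbdaa'
  #9 SA[9]=15  'afebcecaafaafbcaafbdaa'
  #10 SA[10]=28  'bcaafbdaa'
  #11 SA[11]=18  'bcecaafaafbcaafbdaa'
  #12 SA[12]=2  'bcedfbfabddefafebcecaafaafbcaafbdaa'
  #13 SA[13]=33  'bdaa'
  #14 SA[14]=10  'bddefafebcecaafaafbcaafbdaa'
  #15 SA[15]=7  'bfabddefafebcecaafaafbcaafbdaa'
  #16 SA[16]=21  'caafaafbcaafbdaa'
  #17 SA[17]=29  'caafbdaa'
  #18 SA[18]=1  'cbcedfbfabddefafebcecaafaafbcaafbdaa'
  #19 SA[19]=19  'cecaafaafbcaafbdaa'
  #20 SA[20]=3  'cedfbfabddefafebcecaafaafbcaafbdaa'
  #21 SA[21]=34  'daa'
  #22 SA[22]=11  'ddefafebcecaafaafbcaafbdaa'
  #23 SA[23]=12  'defafebcecaafaafbcaafbdaa'
  #24 SA[24]=5  'dfbfabddefafebcecaafaafbcaafbdaa'
  #25 SA[25]=17  'ebcecaafaafbcaafbdaa'
  #26 SA[26]=20  'ecaafaafbcaafbdaa'
  #27 SA[27]=4  'edfbfabddefafebcecaafaafbcaafbdaa'
  #28 SA[28]=13  'efafebcecaafaafbcaafbdaa'
  #29 SA[29]=24  'faafbcaafbdaa'
  #30 SA[30]=8  'fabddefafebcecaafaafbcaafbdaa'
  #31 SA[31]=14  'fafebcecaafaafbcaafbdaa'
  #32 SA[32]=27  'fbcaafbdaa'
  #33 SA[33]=32  'fbdaa'
  #34 SA[34]=6  'fbfabddefafebcecaafaafbcaafbdaa'
  #35 SA[35]=0  'fcbcedfbfabddefafebcecaafaafbcaafbdaa'
  #36 SA[36]=16  'febcecaafaafbcaafbdaa'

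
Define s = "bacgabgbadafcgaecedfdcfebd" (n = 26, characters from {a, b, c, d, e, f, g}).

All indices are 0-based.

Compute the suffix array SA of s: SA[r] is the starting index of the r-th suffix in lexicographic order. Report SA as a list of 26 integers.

[4, 1, 8, 14, 10, 0, 7, 24, 5, 16, 21, 2, 12, 25, 9, 20, 18, 23, 15, 17, 11, 19, 22, 3, 13, 6]

rank | idx | suffix
   0 |   4 | abgbadafcgaecedfdcfebd
   1 |   1 | acgabgbadafcgaecedfdcfebd
   2 |   8 | adafcgaecedfdcfebd
   3 |  14 | aecedfdcfebd
   4 |  10 | afcgaecedfdcfebd
   5 |   0 | bacgabgbadafcgaecedfdcfebd
   6 |   7 | badafcgaecedfdcfebd
   7 |  24 | bd
   8 |   5 | bgbadafcgaecedfdcfebd
   9 |  16 | cedfdcfebd
  10 |  21 | cfebd
  11 |   2 | cgabgbadafcgaecedfdcfebd
  12 |  12 | cgaecedfdcfebd
  13 |  25 | d
  14 |   9 | dafcgaecedfdcfebd
  15 |  20 | dcfebd
  16 |  18 | dfdcfebd
  17 |  23 | ebd
  18 |  15 | ecedfdcfebd
  19 |  17 | edfdcfebd
  20 |  11 | fcgaecedfdcfebd
  21 |  19 | fdcfebd
  22 |  22 | febd
  23 |   3 | gabgbadafcgaecedfdcfebd
  24 |  13 | gaecedfdcfebd
  25 |   6 | gbadafcgaecedfdcfebd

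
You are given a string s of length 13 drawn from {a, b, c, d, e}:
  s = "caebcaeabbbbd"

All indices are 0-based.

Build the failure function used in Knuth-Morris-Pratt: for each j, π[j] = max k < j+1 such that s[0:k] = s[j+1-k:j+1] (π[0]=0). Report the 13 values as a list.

π[0] = 0
j=1 s[j]='a': π[1]=0 (border '')
j=2 s[j]='e': π[2]=0 (border '')
j=3 s[j]='b': π[3]=0 (border '')
j=4 s[j]='c': π[4]=1 (border 'c')
j=5 s[j]='a': π[5]=2 (border 'ca')
j=6 s[j]='e': π[6]=3 (border 'cae')
j=7 s[j]='a': k: 3→0; π[7]=0 (border '')
j=8 s[j]='b': π[8]=0 (border '')
j=9 s[j]='b': π[9]=0 (border '')
j=10 s[j]='b': π[10]=0 (border '')
j=11 s[j]='b': π[11]=0 (border '')
j=12 s[j]='d': π[12]=0 (border '')

[0, 0, 0, 0, 1, 2, 3, 0, 0, 0, 0, 0, 0]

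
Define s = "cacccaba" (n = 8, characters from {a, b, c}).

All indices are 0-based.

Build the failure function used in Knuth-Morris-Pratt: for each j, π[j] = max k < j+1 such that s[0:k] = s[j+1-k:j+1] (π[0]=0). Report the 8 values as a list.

[0, 0, 1, 1, 1, 2, 0, 0]

π[0] = 0
j=1 s[j]='a': π[1]=0 (border '')
j=2 s[j]='c': π[2]=1 (border 'c')
j=3 s[j]='c': k: 1→0; π[3]=1 (border 'c')
j=4 s[j]='c': k: 1→0; π[4]=1 (border 'c')
j=5 s[j]='a': π[5]=2 (border 'ca')
j=6 s[j]='b': k: 2→0; π[6]=0 (border '')
j=7 s[j]='a': π[7]=0 (border '')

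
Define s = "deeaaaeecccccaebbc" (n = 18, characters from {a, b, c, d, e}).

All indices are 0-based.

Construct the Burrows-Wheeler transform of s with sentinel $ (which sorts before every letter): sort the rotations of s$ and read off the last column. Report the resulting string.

rank  rotation             last
    0  $deeaaaeecccccaebbc  c
    1  aaaeecccccaebbc$dee  e
    2  aaeecccccaebbc$deea  a
    3  aebbc$deeaaaeeccccc  c
    4  aeecccccaebbc$deeaa  a
    5  bbc$deeaaaeecccccae  e
    6  bc$deeaaaeecccccaeb  b
    7  c$deeaaaeecccccaebb  b
    8  caebbc$deeaaaeecccc  c
    9  ccaebbc$deeaaaeeccc  c
   10  cccaebbc$deeaaaeecc  c
   11  ccccaebbc$deeaaaeec  c
   12  cccccaebbc$deeaaaee  e
   13  deeaaaeecccccaebbc$  $
   14  eaaaeecccccaebbc$de  e
   15  ebbc$deeaaaeeccccca  a
   16  ecccccaebbc$deeaaae  e
   17  eeaaaeecccccaebbc$d  d
   18  eecccccaebbc$deeaaa  a

ceacaebbcccce$eaeda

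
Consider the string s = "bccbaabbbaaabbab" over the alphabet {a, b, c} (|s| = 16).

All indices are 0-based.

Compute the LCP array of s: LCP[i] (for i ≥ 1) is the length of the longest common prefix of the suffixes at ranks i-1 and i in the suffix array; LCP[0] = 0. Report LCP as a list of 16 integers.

[0, 2, 4, 1, 2, 3, 0, 1, 3, 2, 1, 3, 2, 1, 0, 1]

rank | idx | suffix
   0 |   9 | aaabbab
   1 |  10 | aabbab
   2 |   4 | aabbbaaabbab
   3 |  14 | ab
   4 |  11 | abbab
   5 |   5 | abbbaaabbab
   6 |  15 | b
   7 |   8 | baaabbab
   8 |   3 | baabbbaaabbab
   9 |  13 | bab
  10 |   7 | bbaaabbab
  11 |  12 | bbab
  12 |   6 | bbbaaabbab
  13 |   0 | bccbaabbbaaabbab
  14 |   2 | cbaabbbaaabbab
  15 |   1 | ccbaabbbaaabbab

SA = [9, 10, 4, 14, 11, 5, 15, 8, 3, 13, 7, 12, 6, 0, 2, 1]
i: (SA[i-1],SA[i]) lcp shared
  1: (9,10) 2 'aa'
  2: (10,4) 4 'aabb'
  3: (4,14) 1 'a'
  4: (14,11) 2 'ab'
  5: (11,5) 3 'abb'
  6: (5,15) 0 ''
  7: (15,8) 1 'b'
  8: (8,3) 3 'baa'
  9: (3,13) 2 'ba'
  10: (13,7) 1 'b'
  11: (7,12) 3 'bba'
  12: (12,6) 2 'bb'
  13: (6,0) 1 'b'
  14: (0,2) 0 ''
  15: (2,1) 1 'c'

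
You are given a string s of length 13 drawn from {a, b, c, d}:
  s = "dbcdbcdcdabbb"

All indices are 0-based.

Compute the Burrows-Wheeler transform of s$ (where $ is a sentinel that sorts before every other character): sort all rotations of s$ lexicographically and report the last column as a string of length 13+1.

rank  rotation        last
    0  $dbcdbcdcdabbb  b
    1  abbb$dbcdbcdcd  d
    2  b$dbcdbcdcdabb  b
    3  bb$dbcdbcdcdab  b
    4  bbb$dbcdbcdcda  a
    5  bcdbcdcdabbb$d  d
    6  bcdcdabbb$dbcd  d
    7  cdabbb$dbcdbcd  d
    8  cdbcdcdabbb$db  b
    9  cdcdabbb$dbcdb  b
   10  dabbb$dbcdbcdc  c
   11  dbcdbcdcdabbb$  $
   12  dbcdcdabbb$dbc  c
   13  dcdabbb$dbcdbc  c

bdbbadddbbc$cc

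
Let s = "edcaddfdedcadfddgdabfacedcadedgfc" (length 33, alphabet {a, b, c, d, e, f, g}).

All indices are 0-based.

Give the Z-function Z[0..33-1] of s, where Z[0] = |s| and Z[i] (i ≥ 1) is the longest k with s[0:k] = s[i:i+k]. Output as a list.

Z[0]=33
i=1: outside box; Z[1]=0
i=2: outside box; Z[2]=0
i=3: outside box; Z[3]=0
i=4: outside box; Z[4]=0
i=5: outside box; Z[5]=0
i=6: outside box; Z[6]=0
i=7: outside box; Z[7]=0
i=8: outside box; Z[8]=5 extend→box=[8,13)
i=9: min(r-i=4, Z[1]=0)=0; Z[9]=0
i=10: min(r-i=3, Z[2]=0)=0; Z[10]=0
i=11: min(r-i=2, Z[3]=0)=0; Z[11]=0
i=12: min(r-i=1, Z[4]=0)=0; Z[12]=0
i=13: outside box; Z[13]=0
i=14: outside box; Z[14]=0
i=15: outside box; Z[15]=0
i=16: outside box; Z[16]=0
i=17: outside box; Z[17]=0
i=18: outside box; Z[18]=0
i=19: outside box; Z[19]=0
i=20: outside box; Z[20]=0
i=21: outside box; Z[21]=0
i=22: outside box; Z[22]=0
i=23: outside box; Z[23]=5 extend→box=[23,28)
i=24: min(r-i=4, Z[1]=0)=0; Z[24]=0
i=25: min(r-i=3, Z[2]=0)=0; Z[25]=0
i=26: min(r-i=2, Z[3]=0)=0; Z[26]=0
i=27: min(r-i=1, Z[4]=0)=0; Z[27]=0
i=28: outside box; Z[28]=2 extend→box=[28,30)
i=29: min(r-i=1, Z[1]=0)=0; Z[29]=0
i=30: outside box; Z[30]=0
i=31: outside box; Z[31]=0
i=32: outside box; Z[32]=0

[33, 0, 0, 0, 0, 0, 0, 0, 5, 0, 0, 0, 0, 0, 0, 0, 0, 0, 0, 0, 0, 0, 0, 5, 0, 0, 0, 0, 2, 0, 0, 0, 0]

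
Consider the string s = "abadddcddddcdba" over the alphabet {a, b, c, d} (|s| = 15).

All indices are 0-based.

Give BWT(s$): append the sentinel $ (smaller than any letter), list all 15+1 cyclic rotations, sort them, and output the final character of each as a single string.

ab$bdaddcdddddac

rank  rotation          last
    0  $abadddcddddcdba  a
    1  a$abadddcddddcdb  b
    2  abadddcddddcdba$  $
    3  adddcddddcdba$ab  b
    4  ba$abadddcddddcd  d
    5  badddcddddcdba$a  a
    6  cdba$abadddcdddd  d
    7  cddddcdba$abaddd  d
    8  dba$abadddcddddc  c
    9  dcdba$abadddcddd  d
   10  dcddddcdba$abadd  d
   11  ddcdba$abadddcdd  d
   12  ddcddddcdba$abad  d
   13  dddcdba$abadddcd  d
   14  dddcddddcdba$aba  a
   15  ddddcdba$abadddc  c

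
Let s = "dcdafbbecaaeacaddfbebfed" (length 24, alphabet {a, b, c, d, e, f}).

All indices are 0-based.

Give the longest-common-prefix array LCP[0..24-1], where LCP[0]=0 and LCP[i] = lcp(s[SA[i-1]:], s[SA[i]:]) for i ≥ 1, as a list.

[0, 1, 1, 1, 1, 0, 1, 2, 1, 0, 2, 1, 0, 1, 1, 1, 1, 0, 1, 1, 1, 0, 2, 1]

rank | idx | suffix
   0 |   9 | aaeacaddfbebfed
   1 |  12 | acaddfbebfed
   2 |  14 | addfbebfed
   3 |  10 | aeacaddfbebfed
   4 |   3 | afbbecaaeacaddfbebfed
   5 |   5 | bbecaaeacaddfbebfed
   6 |  18 | bebfed
   7 |   6 | becaaeacaddfbebfed
   8 |  20 | bfed
   9 |   8 | caaeacaddfbebfed
  10 |  13 | caddfbebfed
  11 |   1 | cdafbbecaaeacaddfbebfed
  12 |  23 | d
  13 |   2 | dafbbecaaeacaddfbebfed
  14 |   0 | dcdafbbecaaeacaddfbebfed
  15 |  15 | ddfbebfed
  16 |  16 | dfbebfed
  17 |  11 | eacaddfbebfed
  18 |  19 | ebfed
  19 |   7 | ecaaeacaddfbebfed
  20 |  22 | ed
  21 |   4 | fbbecaaeacaddfbebfed
  22 |  17 | fbebfed
  23 |  21 | fed

SA = [9, 12, 14, 10, 3, 5, 18, 6, 20, 8, 13, 1, 23, 2, 0, 15, 16, 11, 19, 7, 22, 4, 17, 21]
rank  pair      lcp
   1  s[9:],s[12:]  1  'a'
   2  s[12:],s[14:]  1  'a'
   3  s[14:],s[10:]  1  'a'
   4  s[10:],s[3:]  1  'a'
   5  s[3:],s[5:]  0  ''
   6  s[5:],s[18:]  1  'b'
   7  s[18:],s[6:]  2  'be'
   8  s[6:],s[20:]  1  'b'
   9  s[20:],s[8:]  0  ''
  10  s[8:],s[13:]  2  'ca'
  11  s[13:],s[1:]  1  'c'
  12  s[1:],s[23:]  0  ''
  13  s[23:],s[2:]  1  'd'
  14  s[2:],s[0:]  1  'd'
  15  s[0:],s[15:]  1  'd'
  16  s[15:],s[16:]  1  'd'
  17  s[16:],s[11:]  0  ''
  18  s[11:],s[19:]  1  'e'
  19  s[19:],s[7:]  1  'e'
  20  s[7:],s[22:]  1  'e'
  21  s[22:],s[4:]  0  ''
  22  s[4:],s[17:]  2  'fb'
  23  s[17:],s[21:]  1  'f'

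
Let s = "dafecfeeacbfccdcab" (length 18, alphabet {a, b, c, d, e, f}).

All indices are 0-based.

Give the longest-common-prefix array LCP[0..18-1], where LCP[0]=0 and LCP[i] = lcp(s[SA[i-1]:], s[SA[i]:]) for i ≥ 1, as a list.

[0, 1, 1, 0, 1, 0, 1, 1, 1, 1, 0, 1, 0, 1, 1, 0, 1, 2]

sorted suffixes:
  #0 SA[0]=16  'ab'
  #1 SA[1]=8  'acbfccdcab'
  #2 SA[2]=1  'afecfeeacbfccdcab'
  #3 SA[3]=17  'b'
  #4 SA[4]=10  'bfccdcab'
  #5 SA[5]=15  'cab'
  #6 SA[6]=9  'cbfccdcab'
  #7 SA[7]=12  'ccdcab'
  #8 SA[8]=13  'cdcab'
  #9 SA[9]=4  'cfeeacbfccdcab'
  #10 SA[10]=0  'dafecfeeacbfccdcab'
  #11 SA[11]=14  'dcab'
  #12 SA[12]=7  'eacbfccdcab'
  #13 SA[13]=3  'ecfeeacbfccdcab'
  #14 SA[14]=6  'eeacbfccdcab'
  #15 SA[15]=11  'fccdcab'
  #16 SA[16]=2  'fecfeeacbfccdcab'
  #17 SA[17]=5  'feeacbfccdcab'

SA = [16, 8, 1, 17, 10, 15, 9, 12, 13, 4, 0, 14, 7, 3, 6, 11, 2, 5]
i: (SA[i-1],SA[i]) lcp shared
  1: (16,8) 1 'a'
  2: (8,1) 1 'a'
  3: (1,17) 0 ''
  4: (17,10) 1 'b'
  5: (10,15) 0 ''
  6: (15,9) 1 'c'
  7: (9,12) 1 'c'
  8: (12,13) 1 'c'
  9: (13,4) 1 'c'
  10: (4,0) 0 ''
  11: (0,14) 1 'd'
  12: (14,7) 0 ''
  13: (7,3) 1 'e'
  14: (3,6) 1 'e'
  15: (6,11) 0 ''
  16: (11,2) 1 'f'
  17: (2,5) 2 'fe'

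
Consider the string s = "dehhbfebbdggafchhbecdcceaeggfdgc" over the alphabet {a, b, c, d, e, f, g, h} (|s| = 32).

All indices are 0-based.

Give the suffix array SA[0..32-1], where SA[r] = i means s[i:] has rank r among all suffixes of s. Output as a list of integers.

[24, 12, 7, 8, 17, 4, 31, 21, 19, 22, 14, 20, 0, 29, 9, 23, 6, 18, 25, 1, 13, 28, 5, 11, 30, 27, 10, 26, 16, 3, 15, 2]

sorted suffixes:
  #0 SA[0]=24  'aeggfdgc'
  #1 SA[1]=12  'afchhbecdcceaeggfdgc'
  #2 SA[2]=7  'bbdggafchhbecdcceaeggfdgc'
  #3 SA[3]=8  'bdggafchhbecdcceaeggfdgc'
  #4 SA[4]=17  'becdcceaeggfdgc'
  #5 SA[5]=4  'bfebbdggafchhbecdcceaeggfdgc'
  #6 SA[6]=31  'c'
  #7 SA[7]=21  'cceaeggfdgc'
  #8 SA[8]=19  'cdcceaeggfdgc'
  #9 SA[9]=22  'ceaeggfdgc'
  #10 SA[10]=14  'chhbecdcceaeggfdgc'
  #11 SA[11]=20  'dcceaeggfdgc'
  #12 SA[12]=0  'dehhbfebbdggafchhbecdcceaeggfdgc'
  #13 SA[13]=29  'dgc'
  #14 SA[14]=9  'dggafchhbecdcceaeggfdgc'
  #15 SA[15]=23  'eaeggfdgc'
  #16 SA[16]=6  'ebbdggafchhbecdcceaeggfdgc'
  #17 SA[17]=18  'ecdcceaeggfdgc'
  #18 SA[18]=25  'eggfdgc'
  #19 SA[19]=1  'ehhbfebbdggafchhbecdcceaeggfdgc'
  #20 SA[20]=13  'fchhbecdcceaeggfdgc'
  #21 SA[21]=28  'fdgc'
  #22 SA[22]=5  'febbdggafchhbecdcceaeggfdgc'
  #23 SA[23]=11  'gafchhbecdcceaeggfdgc'
  #24 SA[24]=30  'gc'
  #25 SA[25]=27  'gfdgc'
  #26 SA[26]=10  'ggafchhbecdcceaeggfdgc'
  #27 SA[27]=26  'ggfdgc'
  #28 SA[28]=16  'hbecdcceaeggfdgc'
  #29 SA[29]=3  'hbfebbdggafchhbecdcceaeggfdgc'
  #30 SA[30]=15  'hhbecdcceaeggfdgc'
  #31 SA[31]=2  'hhbfebbdggafchhbecdcceaeggfdgc'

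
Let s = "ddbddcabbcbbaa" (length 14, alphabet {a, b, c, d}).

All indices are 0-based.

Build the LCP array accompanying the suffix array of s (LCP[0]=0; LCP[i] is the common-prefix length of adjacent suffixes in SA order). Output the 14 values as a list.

rank | idx | suffix
   0 |  13 | a
   1 |  12 | aa
   2 |   6 | abbcbbaa
   3 |  11 | baa
   4 |  10 | bbaa
   5 |   7 | bbcbbaa
   6 |   8 | bcbbaa
   7 |   2 | bddcabbcbbaa
   8 |   5 | cabbcbbaa
   9 |   9 | cbbaa
  10 |   1 | dbddcabbcbbaa
  11 |   4 | dcabbcbbaa
  12 |   0 | ddbddcabbcbbaa
  13 |   3 | ddcabbcbbaa

SA = [13, 12, 6, 11, 10, 7, 8, 2, 5, 9, 1, 4, 0, 3]
rank  pair      lcp
   1  s[13:],s[12:]  1  'a'
   2  s[12:],s[6:]  1  'a'
   3  s[6:],s[11:]  0  ''
   4  s[11:],s[10:]  1  'b'
   5  s[10:],s[7:]  2  'bb'
   6  s[7:],s[8:]  1  'b'
   7  s[8:],s[2:]  1  'b'
   8  s[2:],s[5:]  0  ''
   9  s[5:],s[9:]  1  'c'
  10  s[9:],s[1:]  0  ''
  11  s[1:],s[4:]  1  'd'
  12  s[4:],s[0:]  1  'd'
  13  s[0:],s[3:]  2  'dd'

[0, 1, 1, 0, 1, 2, 1, 1, 0, 1, 0, 1, 1, 2]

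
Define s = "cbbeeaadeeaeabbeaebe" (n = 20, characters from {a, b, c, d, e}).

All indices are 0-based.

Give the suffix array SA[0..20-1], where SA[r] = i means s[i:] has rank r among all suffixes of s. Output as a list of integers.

[5, 12, 6, 10, 16, 13, 1, 18, 14, 2, 0, 7, 19, 4, 11, 9, 15, 17, 3, 8]

rank | idx | suffix
   0 |   5 | aadeeaeabbeaebe
   1 |  12 | abbeaebe
   2 |   6 | adeeaeabbeaebe
   3 |  10 | aeabbeaebe
   4 |  16 | aebe
   5 |  13 | bbeaebe
   6 |   1 | bbeeaadeeaeabbeaebe
   7 |  18 | be
   8 |  14 | beaebe
   9 |   2 | beeaadeeaeabbeaebe
  10 |   0 | cbbeeaadeeaeabbeaebe
  11 |   7 | deeaeabbeaebe
  12 |  19 | e
  13 |   4 | eaadeeaeabbeaebe
  14 |  11 | eabbeaebe
  15 |   9 | eaeabbeaebe
  16 |  15 | eaebe
  17 |  17 | ebe
  18 |   3 | eeaadeeaeabbeaebe
  19 |   8 | eeaeabbeaebe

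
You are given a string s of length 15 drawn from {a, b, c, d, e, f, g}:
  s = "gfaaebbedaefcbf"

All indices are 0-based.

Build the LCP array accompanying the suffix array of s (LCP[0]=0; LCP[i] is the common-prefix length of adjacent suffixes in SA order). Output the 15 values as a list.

rank | idx | suffix
   0 |   2 | aaebbedaefcbf
   1 |   3 | aebbedaefcbf
   2 |   9 | aefcbf
   3 |   5 | bbedaefcbf
   4 |   6 | bedaefcbf
   5 |  13 | bf
   6 |  12 | cbf
   7 |   8 | daefcbf
   8 |   4 | ebbedaefcbf
   9 |   7 | edaefcbf
  10 |  10 | efcbf
  11 |  14 | f
  12 |   1 | faaebbedaefcbf
  13 |  11 | fcbf
  14 |   0 | gfaaebbedaefcbf

SA = [2, 3, 9, 5, 6, 13, 12, 8, 4, 7, 10, 14, 1, 11, 0]
rank  pair      lcp
   1  s[2:],s[3:]  1  'a'
   2  s[3:],s[9:]  2  'ae'
   3  s[9:],s[5:]  0  ''
   4  s[5:],s[6:]  1  'b'
   5  s[6:],s[13:]  1  'b'
   6  s[13:],s[12:]  0  ''
   7  s[12:],s[8:]  0  ''
   8  s[8:],s[4:]  0  ''
   9  s[4:],s[7:]  1  'e'
  10  s[7:],s[10:]  1  'e'
  11  s[10:],s[14:]  0  ''
  12  s[14:],s[1:]  1  'f'
  13  s[1:],s[11:]  1  'f'
  14  s[11:],s[0:]  0  ''

[0, 1, 2, 0, 1, 1, 0, 0, 0, 1, 1, 0, 1, 1, 0]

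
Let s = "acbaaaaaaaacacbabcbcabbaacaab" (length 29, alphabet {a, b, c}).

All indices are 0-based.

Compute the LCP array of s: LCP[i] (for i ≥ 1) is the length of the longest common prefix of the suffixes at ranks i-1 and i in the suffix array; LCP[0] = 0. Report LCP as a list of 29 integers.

rank→(start, suffix):
  0 → (3, 'aaaaaaaacacbabcbcabbaacaab')
  1 → (4, 'aaaaaaacacbabcbcabbaacaab')
  2 → (5, 'aaaaaacacbabcbcabbaacaab')
  3 → (6, 'aaaaacacbabcbcabbaacaab')
  4 → (7, 'aaaacacbabcbcabbaacaab')
  5 → (8, 'aaacacbabcbcabbaacaab')
  6 → (26, 'aab')
  7 → (23, 'aacaab')
  8 → (9, 'aacacbabcbcabbaacaab')
  9 → (27, 'ab')
  10 → (20, 'abbaacaab')
  11 → (15, 'abcbcabbaacaab')
  12 → (24, 'acaab')
  13 → (10, 'acacbabcbcabbaacaab')
  14 → (0, 'acbaaaaaaaacacbabcbcabbaacaab')
  15 → (12, 'acbabcbcabbaacaab')
  16 → (28, 'b')
  17 → (2, 'baaaaaaaacacbabcbcabbaacaab')
  18 → (22, 'baacaab')
  19 → (14, 'babcbcabbaacaab')
  20 → (21, 'bbaacaab')
  21 → (18, 'bcabbaacaab')
  22 → (16, 'bcbcabbaacaab')
  23 → (25, 'caab')
  24 → (19, 'cabbaacaab')
  25 → (11, 'cacbabcbcabbaacaab')
  26 → (1, 'cbaaaaaaaacacbabcbcabbaacaab')
  27 → (13, 'cbabcbcabbaacaab')
  28 → (17, 'cbcabbaacaab')

SA = [3, 4, 5, 6, 7, 8, 26, 23, 9, 27, 20, 15, 24, 10, 0, 12, 28, 2, 22, 14, 21, 18, 16, 25, 19, 11, 1, 13, 17]
[i] adj suffixes → lcp
  [1] 3/4 → 7 ('aaaaaaa')
  [2] 4/5 → 6 ('aaaaaa')
  [3] 5/6 → 5 ('aaaaa')
  [4] 6/7 → 4 ('aaaa')
  [5] 7/8 → 3 ('aaa')
  [6] 8/26 → 2 ('aa')
  [7] 26/23 → 2 ('aa')
  [8] 23/9 → 4 ('aaca')
  [9] 9/27 → 1 ('a')
  [10] 27/20 → 2 ('ab')
  [11] 20/15 → 2 ('ab')
  [12] 15/24 → 1 ('a')
  [13] 24/10 → 3 ('aca')
  [14] 10/0 → 2 ('ac')
  [15] 0/12 → 4 ('acba')
  [16] 12/28 → 0 ('')
  [17] 28/2 → 1 ('b')
  [18] 2/22 → 3 ('baa')
  [19] 22/14 → 2 ('ba')
  [20] 14/21 → 1 ('b')
  [21] 21/18 → 1 ('b')
  [22] 18/16 → 2 ('bc')
  [23] 16/25 → 0 ('')
  [24] 25/19 → 2 ('ca')
  [25] 19/11 → 2 ('ca')
  [26] 11/1 → 1 ('c')
  [27] 1/13 → 3 ('cba')
  [28] 13/17 → 2 ('cb')

[0, 7, 6, 5, 4, 3, 2, 2, 4, 1, 2, 2, 1, 3, 2, 4, 0, 1, 3, 2, 1, 1, 2, 0, 2, 2, 1, 3, 2]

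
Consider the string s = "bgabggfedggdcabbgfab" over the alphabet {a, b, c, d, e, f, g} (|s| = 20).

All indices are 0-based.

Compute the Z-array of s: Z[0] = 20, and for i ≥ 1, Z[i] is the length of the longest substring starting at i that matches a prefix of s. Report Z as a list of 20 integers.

[20, 0, 0, 2, 0, 0, 0, 0, 0, 0, 0, 0, 0, 0, 1, 2, 0, 0, 0, 1]

Z[0]=20
i=1: fresh scan; Z[1]=0
i=2: fresh scan; Z[2]=0
i=3: fresh scan; Z[3]=2 extend→box=[3,5)
i=4: min(r-i=1, Z[1]=0)=0; Z[4]=0
i=5: fresh scan; Z[5]=0
i=6: fresh scan; Z[6]=0
i=7: fresh scan; Z[7]=0
i=8: fresh scan; Z[8]=0
i=9: fresh scan; Z[9]=0
i=10: fresh scan; Z[10]=0
i=11: fresh scan; Z[11]=0
i=12: fresh scan; Z[12]=0
i=13: fresh scan; Z[13]=0
i=14: fresh scan; Z[14]=1 extend→box=[14,15)
i=15: fresh scan; Z[15]=2 extend→box=[15,17)
i=16: min(r-i=1, Z[1]=0)=0; Z[16]=0
i=17: fresh scan; Z[17]=0
i=18: fresh scan; Z[18]=0
i=19: fresh scan; Z[19]=1 extend→box=[19,20)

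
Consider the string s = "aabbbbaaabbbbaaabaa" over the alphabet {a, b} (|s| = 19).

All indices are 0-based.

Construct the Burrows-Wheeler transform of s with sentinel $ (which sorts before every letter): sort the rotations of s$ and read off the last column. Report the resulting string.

aabbbaa$aaaabbbbbbaa

rank  rotation              last
    0  $aabbbbaaabbbbaaabaa  a
    1  a$aabbbbaaabbbbaaaba  a
    2  aa$aabbbbaaabbbbaaab  b
    3  aaabaa$aabbbbaaabbbb  b
    4  aaabbbbaaabaa$aabbbb  b
    5  aabaa$aabbbbaaabbbba  a
    6  aabbbbaaabaa$aabbbba  a
    7  aabbbbaaabbbbaaabaa$  $
    8  abaa$aabbbbaaabbbbaa  a
    9  abbbbaaabaa$aabbbbaa  a
   10  abbbbaaabbbbaaabaa$a  a
   11  baa$aabbbbaaabbbbaaa  a
   12  baaabaa$aabbbbaaabbb  b
   13  baaabbbbaaabaa$aabbb  b
   14  bbaaabaa$aabbbbaaabb  b
   15  bbaaabbbbaaabaa$aabb  b
   16  bbbaaabaa$aabbbbaaab  b
   17  bbbaaabbbbaaabaa$aab  b
   18  bbbbaaabaa$aabbbbaaa  a
   19  bbbbaaabbbbaaabaa$aa  a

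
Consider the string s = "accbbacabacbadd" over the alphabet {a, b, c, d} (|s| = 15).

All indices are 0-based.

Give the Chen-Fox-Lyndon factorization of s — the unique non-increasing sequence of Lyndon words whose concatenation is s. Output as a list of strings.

emit factor 1: 'accbb' (i=0, period=5)
emit factor 2: 'ac' (i=5, period=2)
emit factor 3: 'abacbadd' (i=7, period=8)

["accbb", "ac", "abacbadd"]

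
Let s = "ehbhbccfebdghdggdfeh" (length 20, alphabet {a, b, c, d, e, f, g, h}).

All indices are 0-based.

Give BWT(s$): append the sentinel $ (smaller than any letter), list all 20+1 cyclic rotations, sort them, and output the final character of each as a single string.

rank  rotation               last
    0  $ehbhbccfebdghdggdfeh  h
    1  bccfebdghdggdfeh$ehbh  h
    2  bdghdggdfeh$ehbhbccfe  e
    3  bhbccfebdghdggdfeh$eh  h
    4  ccfebdghdggdfeh$ehbhb  b
    5  cfebdghdggdfeh$ehbhbc  c
    6  dfeh$ehbhbccfebdghdgg  g
    7  dggdfeh$ehbhbccfebdgh  h
    8  dghdggdfeh$ehbhbccfeb  b
    9  ebdghdggdfeh$ehbhbccf  f
   10  eh$ehbhbccfebdghdggdf  f
   11  ehbhbccfebdghdggdfeh$  $
   12  febdghdggdfeh$ehbhbcc  c
   13  feh$ehbhbccfebdghdggd  d
   14  gdfeh$ehbhbccfebdghdg  g
   15  ggdfeh$ehbhbccfebdghd  d
   16  ghdggdfeh$ehbhbccfebd  d
   17  h$ehbhbccfebdghdggdfe  e
   18  hbccfebdghdggdfeh$ehb  b
   19  hbhbccfebdghdggdfeh$e  e
   20  hdggdfeh$ehbhbccfebdg  g

hhehbcghbff$cdgddebeg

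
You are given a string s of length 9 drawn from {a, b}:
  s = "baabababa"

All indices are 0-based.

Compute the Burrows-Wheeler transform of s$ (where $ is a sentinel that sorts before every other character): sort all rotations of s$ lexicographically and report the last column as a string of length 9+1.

abbbbaa$aa

rank  rotation    last
    0  $baabababa  a
    1  a$baababab  b
    2  aabababa$b  b
    3  aba$baabab  b
    4  ababa$baab  b
    5  abababa$ba  a
    6  ba$baababa  a
    7  baabababa$  $
    8  baba$baaba  a
    9  bababa$baa  a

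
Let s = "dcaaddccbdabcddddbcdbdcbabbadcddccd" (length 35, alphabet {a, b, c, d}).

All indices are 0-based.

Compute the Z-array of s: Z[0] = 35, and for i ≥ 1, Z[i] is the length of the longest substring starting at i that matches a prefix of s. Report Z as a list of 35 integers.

Z[0]=35
i=1: outside box; Z[1]=0
i=2: outside box; Z[2]=0
i=3: outside box; Z[3]=0
i=4: outside box; Z[4]=1 grow→box=[4,5)
i=5: outside box; Z[5]=2 grow→box=[5,7)
i=6: min(r-i=1, Z[1]=0)=0; Z[6]=0
i=7: outside box; Z[7]=0
i=8: outside box; Z[8]=0
i=9: outside box; Z[9]=1 grow→box=[9,10)
i=10: outside box; Z[10]=0
i=11: outside box; Z[11]=0
i=12: outside box; Z[12]=0
i=13: outside box; Z[13]=1 grow→box=[13,14)
i=14: outside box; Z[14]=1 grow→box=[14,15)
i=15: outside box; Z[15]=1 grow→box=[15,16)
i=16: outside box; Z[16]=1 grow→box=[16,17)
i=17: outside box; Z[17]=0
i=18: outside box; Z[18]=0
i=19: outside box; Z[19]=1 grow→box=[19,20)
i=20: outside box; Z[20]=0
i=21: outside box; Z[21]=2 grow→box=[21,23)
i=22: min(r-i=1, Z[1]=0)=0; Z[22]=0
i=23: outside box; Z[23]=0
i=24: outside box; Z[24]=0
i=25: outside box; Z[25]=0
i=26: outside box; Z[26]=0
i=27: outside box; Z[27]=0
i=28: outside box; Z[28]=2 grow→box=[28,30)
i=29: min(r-i=1, Z[1]=0)=0; Z[29]=0
i=30: outside box; Z[30]=1 grow→box=[30,31)
i=31: outside box; Z[31]=2 grow→box=[31,33)
i=32: min(r-i=1, Z[1]=0)=0; Z[32]=0
i=33: outside box; Z[33]=0
i=34: outside box; Z[34]=1 grow→box=[34,35)

[35, 0, 0, 0, 1, 2, 0, 0, 0, 1, 0, 0, 0, 1, 1, 1, 1, 0, 0, 1, 0, 2, 0, 0, 0, 0, 0, 0, 2, 0, 1, 2, 0, 0, 1]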